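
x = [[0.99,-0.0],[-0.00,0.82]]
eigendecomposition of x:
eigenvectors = [[1.00, 0.0], [0.00, 1.00]]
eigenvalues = [0.99, 0.82]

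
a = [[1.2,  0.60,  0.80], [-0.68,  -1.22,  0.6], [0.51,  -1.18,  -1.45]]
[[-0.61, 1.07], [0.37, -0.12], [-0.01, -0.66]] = a @ [[-0.42, 0.48], [-0.10, 0.10], [-0.06, 0.54]]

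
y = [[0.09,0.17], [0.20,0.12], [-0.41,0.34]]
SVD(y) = [[0.06, -0.66], [-0.16, -0.75], [0.99, -0.09]] @ diag([0.5400641800494564, 0.2888436972265595]) @ [[-0.80, 0.60], [-0.60, -0.8]]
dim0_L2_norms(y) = [0.46, 0.4]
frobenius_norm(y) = 0.61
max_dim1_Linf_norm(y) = 0.41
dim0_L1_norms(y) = [0.7, 0.63]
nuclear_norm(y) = 0.83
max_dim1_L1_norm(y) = 0.75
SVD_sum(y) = [[-0.02,0.02],  [0.07,-0.05],  [-0.42,0.32]] + [[0.11,  0.15], [0.13,  0.17], [0.01,  0.02]]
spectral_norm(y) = 0.54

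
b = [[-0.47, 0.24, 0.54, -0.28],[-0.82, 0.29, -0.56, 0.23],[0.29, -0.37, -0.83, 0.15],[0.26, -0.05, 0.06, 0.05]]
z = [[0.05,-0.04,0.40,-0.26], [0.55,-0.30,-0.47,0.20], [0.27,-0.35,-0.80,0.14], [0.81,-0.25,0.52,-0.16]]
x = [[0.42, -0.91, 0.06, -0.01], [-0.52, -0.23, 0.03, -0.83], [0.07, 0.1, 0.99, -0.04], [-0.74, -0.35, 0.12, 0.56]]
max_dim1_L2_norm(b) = 1.06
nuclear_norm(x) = 4.01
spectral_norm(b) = 1.24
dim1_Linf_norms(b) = [0.54, 0.82, 0.83, 0.26]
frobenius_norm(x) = 2.00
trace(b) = -0.96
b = x @ z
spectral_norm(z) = 1.24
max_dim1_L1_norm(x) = 1.77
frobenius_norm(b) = 1.67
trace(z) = -1.21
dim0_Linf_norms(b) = [0.82, 0.37, 0.83, 0.28]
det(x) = -1.01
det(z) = 0.00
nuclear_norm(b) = 2.55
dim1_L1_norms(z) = [0.75, 1.52, 1.56, 1.74]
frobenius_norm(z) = 1.66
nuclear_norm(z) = 2.54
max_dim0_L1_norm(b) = 1.99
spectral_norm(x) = 1.01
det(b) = -0.00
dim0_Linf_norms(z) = [0.81, 0.35, 0.8, 0.26]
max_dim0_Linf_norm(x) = 0.99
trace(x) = 1.74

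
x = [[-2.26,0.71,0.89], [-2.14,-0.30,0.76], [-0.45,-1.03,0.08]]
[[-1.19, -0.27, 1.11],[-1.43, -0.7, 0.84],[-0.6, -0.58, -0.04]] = x @ [[0.57, 0.32, -0.15],[0.32, 0.44, 0.16],[-0.15, 0.16, 0.74]]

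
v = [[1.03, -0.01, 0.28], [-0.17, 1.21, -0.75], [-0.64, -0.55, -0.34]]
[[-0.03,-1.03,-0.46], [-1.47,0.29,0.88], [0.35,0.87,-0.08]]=v @ [[-0.24,-0.84,-0.44],[-0.80,-0.24,0.66],[0.73,-0.58,-0.01]]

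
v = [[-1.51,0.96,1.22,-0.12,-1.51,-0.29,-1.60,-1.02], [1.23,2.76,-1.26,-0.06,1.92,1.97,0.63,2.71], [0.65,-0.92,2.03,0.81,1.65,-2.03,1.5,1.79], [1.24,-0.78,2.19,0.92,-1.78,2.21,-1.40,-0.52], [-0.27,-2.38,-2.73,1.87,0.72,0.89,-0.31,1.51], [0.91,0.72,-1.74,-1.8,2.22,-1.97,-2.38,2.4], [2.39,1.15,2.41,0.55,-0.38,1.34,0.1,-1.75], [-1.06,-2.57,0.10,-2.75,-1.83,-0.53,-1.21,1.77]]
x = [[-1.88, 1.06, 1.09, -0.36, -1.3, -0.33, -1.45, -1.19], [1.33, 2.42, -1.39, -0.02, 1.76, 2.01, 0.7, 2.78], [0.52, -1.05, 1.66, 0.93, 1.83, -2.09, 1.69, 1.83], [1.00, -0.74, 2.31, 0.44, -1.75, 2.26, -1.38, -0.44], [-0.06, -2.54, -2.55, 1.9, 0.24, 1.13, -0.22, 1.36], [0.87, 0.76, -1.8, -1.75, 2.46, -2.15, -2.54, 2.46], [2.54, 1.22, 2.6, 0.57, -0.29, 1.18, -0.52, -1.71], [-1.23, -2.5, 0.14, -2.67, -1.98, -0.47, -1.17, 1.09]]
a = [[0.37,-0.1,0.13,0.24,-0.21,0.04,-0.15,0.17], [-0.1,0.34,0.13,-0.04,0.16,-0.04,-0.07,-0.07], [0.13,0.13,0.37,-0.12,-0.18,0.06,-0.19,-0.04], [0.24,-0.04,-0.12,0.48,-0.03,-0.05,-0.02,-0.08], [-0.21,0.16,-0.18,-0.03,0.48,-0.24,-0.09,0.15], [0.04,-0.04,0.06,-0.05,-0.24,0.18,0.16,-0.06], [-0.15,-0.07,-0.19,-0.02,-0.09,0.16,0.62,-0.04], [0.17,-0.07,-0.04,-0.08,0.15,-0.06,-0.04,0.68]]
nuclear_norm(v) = 31.50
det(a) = -0.00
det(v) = 355.14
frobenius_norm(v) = 12.77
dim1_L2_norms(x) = [3.36, 4.99, 4.35, 4.16, 4.45, 5.55, 4.44, 4.65]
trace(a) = 3.52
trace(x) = 1.30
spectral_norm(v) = 7.45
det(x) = 1714.07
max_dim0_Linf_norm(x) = 2.78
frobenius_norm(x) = 12.82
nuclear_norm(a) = 3.53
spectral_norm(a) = 0.91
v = x + a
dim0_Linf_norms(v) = [2.39, 2.76, 2.73, 2.75, 2.22, 2.21, 2.38, 2.71]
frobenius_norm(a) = 1.62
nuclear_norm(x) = 31.64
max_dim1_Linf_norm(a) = 0.68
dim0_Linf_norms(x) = [2.54, 2.54, 2.6, 2.67, 2.46, 2.26, 2.54, 2.78]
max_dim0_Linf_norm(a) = 0.68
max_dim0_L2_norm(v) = 5.32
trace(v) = 4.82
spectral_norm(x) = 7.44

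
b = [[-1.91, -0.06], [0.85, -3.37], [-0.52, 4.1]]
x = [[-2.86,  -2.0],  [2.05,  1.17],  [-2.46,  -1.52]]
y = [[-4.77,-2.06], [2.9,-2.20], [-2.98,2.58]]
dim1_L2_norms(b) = [1.91, 3.48, 4.13]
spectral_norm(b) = 5.40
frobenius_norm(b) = 5.73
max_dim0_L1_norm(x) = 7.37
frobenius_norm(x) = 5.11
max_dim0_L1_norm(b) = 7.53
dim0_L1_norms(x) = [7.37, 4.69]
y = b + x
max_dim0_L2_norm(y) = 6.33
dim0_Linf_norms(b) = [1.91, 4.1]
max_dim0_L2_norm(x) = 4.29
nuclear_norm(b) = 7.31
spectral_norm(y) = 6.38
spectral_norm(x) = 5.11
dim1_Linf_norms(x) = [2.86, 2.05, 2.46]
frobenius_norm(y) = 7.47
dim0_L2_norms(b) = [2.15, 5.31]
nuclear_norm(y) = 10.26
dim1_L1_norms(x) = [4.86, 3.22, 3.98]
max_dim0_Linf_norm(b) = 4.1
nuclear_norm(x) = 5.30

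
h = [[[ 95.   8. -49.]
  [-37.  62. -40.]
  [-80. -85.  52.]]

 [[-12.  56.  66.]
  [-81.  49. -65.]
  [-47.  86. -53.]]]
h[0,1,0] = -37.0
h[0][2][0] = -80.0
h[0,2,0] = -80.0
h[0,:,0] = [95.0, -37.0, -80.0]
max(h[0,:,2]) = 52.0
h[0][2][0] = -80.0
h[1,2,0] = -47.0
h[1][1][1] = 49.0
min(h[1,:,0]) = -81.0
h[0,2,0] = -80.0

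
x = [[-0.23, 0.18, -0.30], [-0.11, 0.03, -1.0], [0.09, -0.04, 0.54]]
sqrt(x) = [[-0.06+0.39j,(0.08-0.36j),(-0.51-0.32j)], [(-0.15-0.02j),(0.11+0.02j),-1.23+0.02j], [(0.09-0.05j),-0.03+0.04j,(0.75+0.04j)]]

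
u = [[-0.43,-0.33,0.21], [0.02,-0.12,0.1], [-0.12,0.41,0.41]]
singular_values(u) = [0.59, 0.59, 0.13]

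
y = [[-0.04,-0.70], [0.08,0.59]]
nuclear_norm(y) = 0.95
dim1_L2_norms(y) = [0.7, 0.6]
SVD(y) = [[0.76, -0.65], [-0.65, -0.76]] @ diag([0.919161286658461, 0.035249526356563234]) @ [[-0.09,-1.0], [-1.00,0.09]]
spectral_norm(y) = 0.92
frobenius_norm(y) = 0.92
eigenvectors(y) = [[-0.99, 0.80], [0.15, -0.6]]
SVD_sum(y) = [[-0.06,  -0.70], [0.05,  0.59]] + [[0.02, -0.0],[0.03, -0.00]]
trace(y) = 0.55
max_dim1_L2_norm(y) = 0.7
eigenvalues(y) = [0.07, 0.48]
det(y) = 0.03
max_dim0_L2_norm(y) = 0.92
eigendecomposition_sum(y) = [[0.08,0.11], [-0.01,-0.02]] + [[-0.12, -0.81], [0.09, 0.61]]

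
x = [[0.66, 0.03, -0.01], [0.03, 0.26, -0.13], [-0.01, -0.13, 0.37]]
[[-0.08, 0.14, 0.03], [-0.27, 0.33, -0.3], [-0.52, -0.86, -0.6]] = x @ [[-0.06, 0.17, 0.11], [-2.09, 0.12, -2.39], [-2.15, -2.27, -2.47]]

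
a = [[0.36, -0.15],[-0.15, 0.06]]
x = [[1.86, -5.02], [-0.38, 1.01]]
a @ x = [[0.73, -1.96], [-0.30, 0.81]]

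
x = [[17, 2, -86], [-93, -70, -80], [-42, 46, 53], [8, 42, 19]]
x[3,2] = 19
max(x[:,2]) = 53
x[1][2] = -80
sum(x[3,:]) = 69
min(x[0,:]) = -86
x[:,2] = [-86, -80, 53, 19]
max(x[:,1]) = 46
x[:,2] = [-86, -80, 53, 19]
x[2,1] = 46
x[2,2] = 53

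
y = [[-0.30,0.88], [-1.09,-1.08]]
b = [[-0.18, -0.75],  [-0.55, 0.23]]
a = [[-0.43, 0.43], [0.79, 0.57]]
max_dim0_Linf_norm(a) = 0.79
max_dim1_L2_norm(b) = 0.77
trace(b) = 0.05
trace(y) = -1.38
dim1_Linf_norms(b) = [0.75, 0.55]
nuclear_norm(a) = 1.58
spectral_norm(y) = 1.61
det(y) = 1.28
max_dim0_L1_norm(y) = 1.96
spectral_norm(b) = 0.78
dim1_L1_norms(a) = [0.86, 1.36]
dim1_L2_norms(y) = [0.93, 1.53]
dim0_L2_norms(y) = [1.13, 1.39]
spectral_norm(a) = 0.98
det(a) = -0.58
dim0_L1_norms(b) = [0.73, 0.98]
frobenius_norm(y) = 1.79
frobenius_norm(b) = 0.97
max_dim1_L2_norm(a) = 0.97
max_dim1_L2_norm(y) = 1.53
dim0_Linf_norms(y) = [1.09, 1.08]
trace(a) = 0.14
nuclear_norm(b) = 1.36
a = y @ b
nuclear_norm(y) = 2.41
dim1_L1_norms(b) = [0.93, 0.78]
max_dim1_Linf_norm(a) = 0.79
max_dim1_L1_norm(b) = 0.93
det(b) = -0.45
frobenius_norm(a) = 1.15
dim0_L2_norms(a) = [0.9, 0.71]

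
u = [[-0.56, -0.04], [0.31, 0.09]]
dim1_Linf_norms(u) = [0.56, 0.31]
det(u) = -0.04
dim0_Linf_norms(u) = [0.56, 0.09]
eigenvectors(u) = [[-0.9, 0.06],  [0.44, -1.0]]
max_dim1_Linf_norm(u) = 0.56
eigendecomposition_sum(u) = [[-0.56, -0.04], [0.27, 0.02]] + [[-0.0,-0.00], [0.04,0.07]]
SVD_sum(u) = [[-0.56, -0.07], [0.32, 0.04]] + [[-0.00, 0.03], [-0.01, 0.05]]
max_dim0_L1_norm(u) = 0.87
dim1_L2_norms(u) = [0.56, 0.32]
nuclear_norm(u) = 0.70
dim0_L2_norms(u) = [0.64, 0.1]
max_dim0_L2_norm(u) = 0.64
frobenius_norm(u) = 0.65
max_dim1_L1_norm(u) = 0.6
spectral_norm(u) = 0.64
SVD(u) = [[-0.87, 0.49],[0.49, 0.87]] @ diag([0.6449249935750277, 0.058921580615683256]) @ [[0.99, 0.12], [-0.12, 0.99]]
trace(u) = -0.47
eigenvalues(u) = [-0.54, 0.07]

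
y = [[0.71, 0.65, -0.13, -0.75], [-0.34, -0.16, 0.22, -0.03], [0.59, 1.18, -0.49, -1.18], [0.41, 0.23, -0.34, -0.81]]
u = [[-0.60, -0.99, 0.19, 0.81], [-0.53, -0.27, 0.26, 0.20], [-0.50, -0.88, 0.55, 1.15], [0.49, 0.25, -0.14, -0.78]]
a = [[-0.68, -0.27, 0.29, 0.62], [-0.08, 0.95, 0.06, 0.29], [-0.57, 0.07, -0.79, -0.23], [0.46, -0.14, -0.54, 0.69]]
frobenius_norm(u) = 2.46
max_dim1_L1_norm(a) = 1.86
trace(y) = -0.75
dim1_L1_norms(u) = [2.59, 1.26, 3.08, 1.66]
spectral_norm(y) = 2.38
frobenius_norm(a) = 2.00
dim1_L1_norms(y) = [2.24, 0.75, 3.44, 1.79]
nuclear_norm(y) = 3.44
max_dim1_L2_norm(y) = 1.84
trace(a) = 0.17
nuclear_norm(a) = 4.00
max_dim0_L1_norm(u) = 2.94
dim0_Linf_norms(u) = [0.6, 0.99, 0.55, 1.15]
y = a @ u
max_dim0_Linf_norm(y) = 1.18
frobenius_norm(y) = 2.46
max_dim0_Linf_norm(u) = 1.15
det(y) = 0.10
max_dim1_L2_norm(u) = 1.63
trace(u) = -1.10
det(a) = 1.00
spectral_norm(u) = 2.38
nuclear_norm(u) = 3.45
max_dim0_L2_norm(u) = 1.62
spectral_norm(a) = 1.00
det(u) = 0.10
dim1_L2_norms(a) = [1.0, 1.0, 1.0, 1.0]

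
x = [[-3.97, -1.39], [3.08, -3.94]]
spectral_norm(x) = 5.39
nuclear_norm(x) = 9.09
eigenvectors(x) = [[0.00-0.56j,0.00+0.56j], [(-0.83+0j),(-0.83-0j)]]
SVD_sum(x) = [[-2.39, 1.37],[4.02, -2.30]] + [[-1.58,-2.76], [-0.94,-1.64]]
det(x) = 19.92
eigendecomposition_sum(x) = [[-1.98+1.02j, -0.69-1.33j], [1.54+2.94j, -1.97+1.05j]] + [[-1.98-1.02j, -0.69+1.33j], [(1.54-2.94j), -1.97-1.05j]]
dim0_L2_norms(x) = [5.02, 4.18]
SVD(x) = [[-0.51,0.86], [0.86,0.51]] @ diag([5.387957137167361, 3.6976908859512982]) @ [[0.87, -0.50], [-0.50, -0.87]]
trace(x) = -7.91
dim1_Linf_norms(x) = [3.97, 3.94]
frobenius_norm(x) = 6.53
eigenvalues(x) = [(-3.96+2.07j), (-3.96-2.07j)]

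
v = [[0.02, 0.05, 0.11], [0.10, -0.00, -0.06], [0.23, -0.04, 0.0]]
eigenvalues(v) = [-0.19, 0.17, 0.04]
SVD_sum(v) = [[0.00, -0.0, -0.0],  [0.1, -0.01, -0.01],  [0.23, -0.03, -0.02]] + [[0.02,  0.04,  0.11], [-0.01,  -0.01,  -0.04], [0.00,  0.01,  0.02]] + [[0.0, 0.01, -0.00],[0.00, 0.03, -0.01],[-0.00, -0.01, 0.0]]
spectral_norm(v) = 0.25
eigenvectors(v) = [[0.5, -0.6, -0.09], [-0.49, -0.07, -0.91], [-0.71, -0.79, 0.40]]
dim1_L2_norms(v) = [0.12, 0.12, 0.23]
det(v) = -0.00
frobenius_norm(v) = 0.29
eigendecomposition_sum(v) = [[-0.08, 0.03, 0.06],  [0.08, -0.03, -0.05],  [0.11, -0.05, -0.08]] + [[0.10,0.01,0.06], [0.01,0.0,0.01], [0.13,0.02,0.07]] + [[0.00,0.0,-0.0], [0.01,0.03,-0.01], [-0.01,-0.01,0.01]]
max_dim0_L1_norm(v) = 0.35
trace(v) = 0.02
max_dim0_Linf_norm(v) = 0.23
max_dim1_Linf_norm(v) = 0.23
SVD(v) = [[-0.01, 0.93, -0.36], [-0.41, -0.33, -0.85], [-0.91, 0.14, 0.39]] @ diag([0.2546202523427846, 0.13042313677686046, 0.03547298253856109]) @ [[-0.99, 0.14, 0.09], [0.13, 0.32, 0.94], [-0.1, -0.94, 0.33]]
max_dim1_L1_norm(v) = 0.27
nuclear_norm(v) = 0.42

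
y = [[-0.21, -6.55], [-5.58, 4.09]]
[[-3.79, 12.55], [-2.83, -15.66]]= y @ [[0.91, 1.37], [0.55, -1.96]]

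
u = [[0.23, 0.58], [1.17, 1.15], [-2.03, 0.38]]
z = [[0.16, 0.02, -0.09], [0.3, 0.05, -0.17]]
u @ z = [[0.21, 0.03, -0.12], [0.53, 0.08, -0.30], [-0.21, -0.02, 0.12]]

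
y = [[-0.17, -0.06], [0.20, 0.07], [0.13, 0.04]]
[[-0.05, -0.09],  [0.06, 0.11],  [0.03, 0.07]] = y @ [[0.17, 0.32], [0.32, 0.6]]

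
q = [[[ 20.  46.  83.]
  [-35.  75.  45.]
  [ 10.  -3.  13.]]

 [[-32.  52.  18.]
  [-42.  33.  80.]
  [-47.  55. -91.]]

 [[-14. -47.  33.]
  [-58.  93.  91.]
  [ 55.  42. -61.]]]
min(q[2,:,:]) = -61.0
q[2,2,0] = 55.0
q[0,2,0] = 10.0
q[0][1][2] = 45.0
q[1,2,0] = -47.0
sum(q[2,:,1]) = 88.0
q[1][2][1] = 55.0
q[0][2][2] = 13.0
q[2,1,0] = -58.0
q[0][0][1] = 46.0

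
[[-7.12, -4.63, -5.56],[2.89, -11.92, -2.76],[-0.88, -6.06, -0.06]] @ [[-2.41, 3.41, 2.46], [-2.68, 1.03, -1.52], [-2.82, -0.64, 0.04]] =[[45.25,-25.49,-10.7], [32.76,-0.66,25.12], [18.53,-9.20,7.04]]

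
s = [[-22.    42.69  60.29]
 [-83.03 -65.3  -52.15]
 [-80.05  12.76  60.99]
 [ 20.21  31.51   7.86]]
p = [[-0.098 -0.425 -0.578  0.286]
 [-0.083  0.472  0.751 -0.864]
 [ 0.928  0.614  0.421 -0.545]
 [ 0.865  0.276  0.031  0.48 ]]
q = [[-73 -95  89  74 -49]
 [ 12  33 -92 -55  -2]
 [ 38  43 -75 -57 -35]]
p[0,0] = -0.098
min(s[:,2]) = -52.15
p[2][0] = 0.928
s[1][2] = -52.15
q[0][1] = -95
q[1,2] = -92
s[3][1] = 31.51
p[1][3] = -0.864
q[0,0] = -73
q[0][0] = -73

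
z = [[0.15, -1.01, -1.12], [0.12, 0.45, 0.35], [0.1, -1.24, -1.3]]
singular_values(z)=[2.42, 0.19, 0.0]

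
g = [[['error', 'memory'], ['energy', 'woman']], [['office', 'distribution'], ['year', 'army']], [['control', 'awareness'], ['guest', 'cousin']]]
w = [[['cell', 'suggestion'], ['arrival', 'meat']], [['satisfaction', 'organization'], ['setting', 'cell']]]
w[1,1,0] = 'setting'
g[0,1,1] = 'woman'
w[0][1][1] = 'meat'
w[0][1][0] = 'arrival'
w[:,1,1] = ['meat', 'cell']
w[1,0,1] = 'organization'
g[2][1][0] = 'guest'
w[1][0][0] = 'satisfaction'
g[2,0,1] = 'awareness'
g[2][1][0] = 'guest'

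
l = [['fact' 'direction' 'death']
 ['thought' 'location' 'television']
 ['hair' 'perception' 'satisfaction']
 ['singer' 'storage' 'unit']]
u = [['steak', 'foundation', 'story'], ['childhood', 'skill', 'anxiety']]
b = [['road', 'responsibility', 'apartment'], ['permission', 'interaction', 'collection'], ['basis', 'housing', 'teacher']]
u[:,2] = ['story', 'anxiety']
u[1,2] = 'anxiety'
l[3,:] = ['singer', 'storage', 'unit']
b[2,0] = 'basis'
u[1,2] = 'anxiety'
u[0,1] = 'foundation'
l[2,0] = 'hair'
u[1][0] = 'childhood'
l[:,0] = ['fact', 'thought', 'hair', 'singer']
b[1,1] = 'interaction'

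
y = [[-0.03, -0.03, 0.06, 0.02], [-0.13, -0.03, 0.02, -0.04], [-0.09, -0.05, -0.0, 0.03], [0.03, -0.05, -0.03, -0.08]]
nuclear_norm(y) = 0.39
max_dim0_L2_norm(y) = 0.16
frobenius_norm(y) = 0.22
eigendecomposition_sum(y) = [[0.02+0.00j, (-0.02+0j), 0.01-0.00j, (0.01+0j)],[-0.03+0.00j, 0.03+0.00j, (-0.02+0j), (-0.02-0j)],[(0.01+0j), (-0.01+0j), -0j, 0.00+0.00j],[0.01+0.00j, -0.01+0.00j, (0.01-0j), 0.01+0.00j]] + [[(-0.02+0.02j), -0.01+0.01j, (0.03+0.01j), 0.00-0.01j], [(-0.04-0j), -0.01+0.00j, 0.01+0.03j, (0.01-0j)], [-0.05-0.03j, -0.02-0.01j, (-0+0.05j), (0.01+0.01j)], [0.03-0.02j, 0.01-0.01j, (-0.03-0.01j), -0.01+0.00j]] + [[-0.02-0.02j, (-0.01-0.01j), (0.03-0.01j), 0.01j], [(-0.04+0j), (-0.01-0j), 0.01-0.03j, (0.01+0j)], [(-0.05+0.03j), (-0.02+0.01j), (-0-0.05j), 0.01-0.01j], [0.03+0.02j, 0.01+0.01j, -0.03+0.01j, -0.01-0.00j]] + [[0.00+0.00j, 0.00-0.00j, (-0-0j), -0j], [-0.03-0.00j, -0.03+0.00j, (0.01+0j), (-0.04+0j)], [0.00+0.00j, -0j, (-0-0j), -0j], [-0.05-0.00j, -0.06+0.00j, (0.02+0j), -0.07+0.00j]]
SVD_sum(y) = [[-0.05,  -0.02,  0.01,  0.0], [-0.12,  -0.04,  0.03,  0.0], [-0.09,  -0.03,  0.02,  0.0], [0.02,  0.01,  -0.00,  -0.0]] + [[-0.00,0.01,0.01,0.02], [0.00,-0.01,-0.01,-0.03], [-0.00,0.0,0.0,0.01], [0.01,-0.04,-0.03,-0.09]] + [[0.02, -0.03, 0.03, 0.00], [-0.01, 0.01, -0.01, -0.00], [0.0, -0.0, 0.00, 0.00], [0.01, -0.01, 0.01, 0.00]] + [[-0.00, 0.01, 0.01, -0.01],[-0.00, 0.01, 0.01, -0.01],[0.00, -0.02, -0.02, 0.02],[0.00, -0.0, -0.01, 0.0]]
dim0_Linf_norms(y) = [0.13, 0.05, 0.06, 0.08]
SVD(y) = [[-0.28,-0.25,-0.89,-0.25], [-0.77,0.30,0.30,-0.49], [-0.57,-0.10,-0.02,0.82], [0.11,0.92,-0.34,0.18]] @ diag([0.17486988609727858, 0.1087527893970478, 0.055700831269291075, 0.04786200090464422]) @ [[0.93,0.31,-0.20,-0.00],[0.05,-0.39,-0.34,-0.86],[-0.36,0.65,-0.67,-0.05],[0.06,-0.58,-0.63,0.51]]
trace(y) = -0.14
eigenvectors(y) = [[(-0.46+0j), -0.10+0.37j, (-0.1-0.37j), -0.01+0.00j], [(0.8+0j), -0.37+0.19j, -0.37-0.19j, (0.46+0j)], [-0.16+0.00j, (-0.7+0j), -0.70-0.00j, -0.05+0.00j], [-0.35+0.00j, 0.18-0.39j, (0.18+0.39j), (0.89+0j)]]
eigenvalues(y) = [(0.06+0j), (-0.05+0.08j), (-0.05-0.08j), (-0.1+0j)]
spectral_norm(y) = 0.17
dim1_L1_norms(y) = [0.14, 0.22, 0.17, 0.19]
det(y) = -0.00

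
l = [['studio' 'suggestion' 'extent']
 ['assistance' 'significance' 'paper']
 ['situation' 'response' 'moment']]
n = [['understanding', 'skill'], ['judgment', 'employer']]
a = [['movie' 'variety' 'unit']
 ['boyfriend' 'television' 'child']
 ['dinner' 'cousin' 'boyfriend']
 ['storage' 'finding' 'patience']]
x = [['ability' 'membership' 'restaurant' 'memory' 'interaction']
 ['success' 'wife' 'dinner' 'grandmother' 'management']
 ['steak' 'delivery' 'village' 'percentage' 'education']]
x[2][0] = 'steak'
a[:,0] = ['movie', 'boyfriend', 'dinner', 'storage']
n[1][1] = 'employer'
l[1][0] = 'assistance'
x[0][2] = 'restaurant'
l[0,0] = 'studio'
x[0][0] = 'ability'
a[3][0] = 'storage'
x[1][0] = 'success'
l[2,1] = 'response'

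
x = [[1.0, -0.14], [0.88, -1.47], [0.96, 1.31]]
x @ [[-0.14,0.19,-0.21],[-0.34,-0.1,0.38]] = [[-0.09, 0.20, -0.26], [0.38, 0.31, -0.74], [-0.58, 0.05, 0.30]]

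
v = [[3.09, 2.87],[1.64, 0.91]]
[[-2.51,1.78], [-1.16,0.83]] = v @ [[-0.56, 0.4],[-0.27, 0.19]]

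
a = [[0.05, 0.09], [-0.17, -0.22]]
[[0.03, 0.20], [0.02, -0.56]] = a @ [[-1.69, 1.29], [1.23, 1.55]]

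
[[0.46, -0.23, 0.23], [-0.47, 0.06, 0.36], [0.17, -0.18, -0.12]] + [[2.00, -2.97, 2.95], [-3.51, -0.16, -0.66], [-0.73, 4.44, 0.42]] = [[2.46, -3.2, 3.18],[-3.98, -0.1, -0.30],[-0.56, 4.26, 0.3]]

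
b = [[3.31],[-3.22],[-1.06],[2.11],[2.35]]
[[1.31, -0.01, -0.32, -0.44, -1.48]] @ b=[[0.3]]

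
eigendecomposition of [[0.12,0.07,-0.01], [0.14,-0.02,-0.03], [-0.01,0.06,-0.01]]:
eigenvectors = [[0.80+0.00j, 0.23-0.05j, (0.23+0.05j)],  [0.57+0.00j, -0.39+0.15j, (-0.39-0.15j)],  [(0.15+0j), (0.88+0j), 0.88-0.00j]]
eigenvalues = [(0.17+0j), (-0.04+0.01j), (-0.04-0.01j)]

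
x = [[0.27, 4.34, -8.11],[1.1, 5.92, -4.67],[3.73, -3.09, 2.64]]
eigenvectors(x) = [[0.72+0.00j, (0.72-0j), (-0.59+0j)], [(0.18-0.37j), (0.18+0.37j), (-0.81+0j)], [0.04-0.55j, 0.04+0.55j, (0.07+0j)]]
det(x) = 118.77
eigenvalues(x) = [(0.86+4j), (0.86-4j), (7.1+0j)]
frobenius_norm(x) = 13.16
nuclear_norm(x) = 18.70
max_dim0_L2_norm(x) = 9.72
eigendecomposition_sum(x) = [[(0.73+2.28j), (-0.7-1.54j), -2.12+1.60j],  [1.36+0.18j, -0.97-0.01j, 0.31+1.49j],  [(1.8-0.43j), -1.23+0.45j, (1.11+1.73j)]] + [[(0.73-2.28j), -0.70+1.54j, -2.12-1.60j], [(1.36-0.18j), -0.97+0.01j, 0.31-1.49j], [1.80+0.43j, -1.23-0.45j, 1.11-1.73j]] + [[-1.18+0.00j, (5.75-0j), -3.86+0.00j], [-1.62+0.00j, 7.86-0.00j, -5.28+0.00j], [0.13-0.00j, (-0.64+0j), (0.43-0j)]]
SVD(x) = [[0.73, -0.21, -0.65], [0.59, -0.27, 0.76], [-0.33, -0.94, -0.07]] @ diag([12.321393304027449, 3.9087370252880786, 2.4660782458408788]) @ [[-0.03, 0.63, -0.78], [-0.99, 0.1, 0.12], [0.16, 0.77, 0.62]]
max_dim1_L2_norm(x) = 9.2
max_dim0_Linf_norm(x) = 8.11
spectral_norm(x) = 12.32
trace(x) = 8.83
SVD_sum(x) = [[-0.29, 5.66, -7.03],[-0.23, 4.58, -5.69],[0.13, -2.58, 3.2]] + [[0.81, -0.08, -0.10], [1.04, -0.11, -0.13], [3.63, -0.37, -0.45]] + [[-0.25, -1.23, -0.98], [0.29, 1.44, 1.15], [-0.03, -0.14, -0.11]]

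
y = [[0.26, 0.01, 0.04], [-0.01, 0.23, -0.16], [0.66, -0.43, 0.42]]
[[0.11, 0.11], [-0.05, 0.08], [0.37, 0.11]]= y @ [[0.42, 0.47], [-0.16, 0.17], [0.06, -0.3]]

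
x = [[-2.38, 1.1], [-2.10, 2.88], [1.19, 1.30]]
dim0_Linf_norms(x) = [2.38, 2.88]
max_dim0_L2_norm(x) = 3.39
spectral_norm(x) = 4.30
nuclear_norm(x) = 6.35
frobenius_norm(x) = 4.76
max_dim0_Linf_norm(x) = 2.88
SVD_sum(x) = [[-1.76, 1.73], [-2.51, 2.46], [-0.04, 0.04]] + [[-0.62, -0.63], [0.41, 0.42], [1.23, 1.26]]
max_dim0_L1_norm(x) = 5.67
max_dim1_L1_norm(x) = 4.98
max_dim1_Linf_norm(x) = 2.88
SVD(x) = [[-0.57, 0.43], [-0.82, -0.29], [-0.01, -0.86]] @ diag([4.296858072074232, 2.054728864948005]) @ [[0.71,-0.7], [-0.7,-0.71]]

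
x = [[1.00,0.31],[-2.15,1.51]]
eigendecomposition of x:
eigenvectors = [[-0.11+0.34j, -0.11-0.34j], [(-0.93+0j), (-0.93-0j)]]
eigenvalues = [(1.25+0.78j), (1.25-0.78j)]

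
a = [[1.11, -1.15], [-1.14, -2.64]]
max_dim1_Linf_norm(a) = 2.64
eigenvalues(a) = [1.43, -2.96]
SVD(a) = [[0.27, 0.96], [0.96, -0.27]] @ diag([2.961980153688994, 1.4319474742994325]) @ [[-0.27, -0.96], [0.96, -0.27]]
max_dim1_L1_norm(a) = 3.78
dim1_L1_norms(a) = [2.26, 3.78]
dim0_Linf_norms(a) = [1.14, 2.64]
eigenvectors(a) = [[0.96, 0.27], [-0.27, 0.96]]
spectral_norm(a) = 2.96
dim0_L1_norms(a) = [2.25, 3.79]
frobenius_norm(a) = 3.29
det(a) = -4.24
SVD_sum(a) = [[-0.22, -0.78], [-0.76, -2.74]] + [[1.33,-0.37], [-0.38,0.1]]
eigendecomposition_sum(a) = [[1.33, -0.37],[-0.37, 0.1]] + [[-0.22, -0.78], [-0.77, -2.74]]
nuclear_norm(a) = 4.39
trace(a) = -1.53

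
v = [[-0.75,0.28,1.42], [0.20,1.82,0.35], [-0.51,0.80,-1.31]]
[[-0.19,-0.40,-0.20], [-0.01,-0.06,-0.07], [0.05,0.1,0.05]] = v @ [[0.1, 0.2, 0.09], [0.0, -0.02, -0.03], [-0.08, -0.17, -0.09]]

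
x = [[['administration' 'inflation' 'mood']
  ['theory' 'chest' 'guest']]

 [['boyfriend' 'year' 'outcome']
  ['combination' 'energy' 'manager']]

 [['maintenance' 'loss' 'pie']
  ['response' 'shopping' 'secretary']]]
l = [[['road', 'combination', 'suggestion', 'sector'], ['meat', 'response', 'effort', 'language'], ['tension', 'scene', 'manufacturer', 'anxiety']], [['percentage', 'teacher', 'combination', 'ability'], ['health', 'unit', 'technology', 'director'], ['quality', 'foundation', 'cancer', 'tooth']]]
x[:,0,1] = ['inflation', 'year', 'loss']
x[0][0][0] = 'administration'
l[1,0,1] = 'teacher'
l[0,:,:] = [['road', 'combination', 'suggestion', 'sector'], ['meat', 'response', 'effort', 'language'], ['tension', 'scene', 'manufacturer', 'anxiety']]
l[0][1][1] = 'response'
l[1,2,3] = 'tooth'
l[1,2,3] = 'tooth'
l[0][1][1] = 'response'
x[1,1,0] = 'combination'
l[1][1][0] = 'health'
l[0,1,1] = 'response'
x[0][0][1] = 'inflation'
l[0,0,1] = 'combination'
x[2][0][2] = 'pie'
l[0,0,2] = 'suggestion'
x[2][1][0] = 'response'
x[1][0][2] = 'outcome'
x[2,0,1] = 'loss'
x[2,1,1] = 'shopping'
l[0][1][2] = 'effort'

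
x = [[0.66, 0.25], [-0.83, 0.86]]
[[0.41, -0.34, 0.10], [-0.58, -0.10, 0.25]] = x @ [[0.64, -0.35, 0.03], [-0.06, -0.45, 0.32]]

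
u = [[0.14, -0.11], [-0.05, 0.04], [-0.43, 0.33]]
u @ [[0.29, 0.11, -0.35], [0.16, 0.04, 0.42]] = [[0.02, 0.01, -0.1], [-0.01, -0.0, 0.03], [-0.07, -0.03, 0.29]]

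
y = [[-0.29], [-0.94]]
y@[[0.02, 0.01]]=[[-0.01,-0.00],[-0.02,-0.01]]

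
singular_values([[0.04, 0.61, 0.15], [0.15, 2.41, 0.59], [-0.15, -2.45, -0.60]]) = [3.6, 0.0, 0.0]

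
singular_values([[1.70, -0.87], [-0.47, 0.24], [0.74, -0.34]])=[2.14, 0.03]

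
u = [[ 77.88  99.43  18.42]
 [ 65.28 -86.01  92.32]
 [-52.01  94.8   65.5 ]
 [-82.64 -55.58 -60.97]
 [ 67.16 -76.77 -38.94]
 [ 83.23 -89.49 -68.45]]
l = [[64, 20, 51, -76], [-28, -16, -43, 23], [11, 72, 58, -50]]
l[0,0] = 64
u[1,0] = 65.28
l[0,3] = -76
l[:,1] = [20, -16, 72]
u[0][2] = 18.42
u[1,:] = [65.28, -86.01, 92.32]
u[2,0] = -52.01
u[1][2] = 92.32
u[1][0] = 65.28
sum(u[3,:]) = -199.19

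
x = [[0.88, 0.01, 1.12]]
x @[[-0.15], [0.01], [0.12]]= [[0.0]]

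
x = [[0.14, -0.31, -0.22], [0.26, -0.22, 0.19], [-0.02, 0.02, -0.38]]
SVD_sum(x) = [[-0.03, -0.01, -0.2], [0.03, 0.01, 0.22], [-0.06, -0.01, -0.37]] + [[0.21, -0.28, -0.02], [0.19, -0.26, -0.02], [-0.0, 0.00, 0.00]] + [[-0.03, -0.03, 0.01],[0.04, 0.03, -0.01],[0.04, 0.03, -0.01]]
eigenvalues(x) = [(-0.03+0.21j), (-0.03-0.21j), (-0.4+0j)]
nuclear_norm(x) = 1.03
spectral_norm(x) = 0.48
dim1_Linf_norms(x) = [0.31, 0.26, 0.38]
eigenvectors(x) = [[0.75+0.00j, 0.75-0.00j, -0.09+0.00j], [(0.43-0.5j), 0.43+0.50j, -0.67+0.00j], [(-0.03-0.01j), (-0.03+0.01j), 0.74+0.00j]]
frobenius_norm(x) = 0.68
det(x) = -0.02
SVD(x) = [[0.43, -0.73, 0.53], [-0.45, -0.68, -0.58], [0.78, 0.01, -0.62]] @ diag([0.48334793830634304, 0.4703025063322074, 0.08118080482879927]) @ [[-0.15, -0.04, -0.99], [-0.59, 0.80, 0.06], [-0.79, -0.6, 0.14]]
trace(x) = -0.46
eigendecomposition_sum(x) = [[0.07+0.12j,(-0.15-0.02j),-0.13-0.01j], [0.12+0.02j,-0.11+0.09j,-0.08+0.09j], [-0.00-0.01j,0.00+0.00j,0.00+0.00j]] + [[0.07-0.12j, (-0.15+0.02j), (-0.13+0.01j)], [(0.12-0.02j), -0.11-0.09j, -0.08-0.09j], [-0.00+0.01j, -0j, -0j]] + [[0.00+0.00j, (-0-0j), (0.04+0j)], [(0.02+0j), -0.01-0.00j, 0.35+0.00j], [-0.02-0.00j, 0.01+0.00j, (-0.39-0j)]]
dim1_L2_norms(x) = [0.41, 0.39, 0.38]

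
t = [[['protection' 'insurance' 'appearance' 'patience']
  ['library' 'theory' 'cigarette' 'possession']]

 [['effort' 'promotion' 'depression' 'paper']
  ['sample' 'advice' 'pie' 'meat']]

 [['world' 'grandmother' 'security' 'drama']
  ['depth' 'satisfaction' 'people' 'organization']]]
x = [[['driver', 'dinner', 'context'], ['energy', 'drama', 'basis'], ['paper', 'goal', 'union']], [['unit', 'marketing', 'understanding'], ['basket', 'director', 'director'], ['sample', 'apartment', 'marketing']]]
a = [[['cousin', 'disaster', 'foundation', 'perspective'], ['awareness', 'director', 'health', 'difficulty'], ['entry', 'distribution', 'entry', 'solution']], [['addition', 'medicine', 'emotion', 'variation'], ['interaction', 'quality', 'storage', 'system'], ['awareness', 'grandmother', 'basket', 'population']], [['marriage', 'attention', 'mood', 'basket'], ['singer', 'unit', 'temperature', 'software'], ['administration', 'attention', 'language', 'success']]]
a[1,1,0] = 'interaction'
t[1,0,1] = 'promotion'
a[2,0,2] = 'mood'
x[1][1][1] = 'director'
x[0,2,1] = 'goal'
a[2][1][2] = 'temperature'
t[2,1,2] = 'people'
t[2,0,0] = 'world'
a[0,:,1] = ['disaster', 'director', 'distribution']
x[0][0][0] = 'driver'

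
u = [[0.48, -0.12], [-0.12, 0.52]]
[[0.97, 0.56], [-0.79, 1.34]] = u@[[1.75, 1.91], [-1.12, 3.01]]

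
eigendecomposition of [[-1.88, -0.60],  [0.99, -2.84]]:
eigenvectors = [[0.38+0.48j, (0.38-0.48j)], [0.79+0.00j, (0.79-0j)]]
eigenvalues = [(-2.36+0.6j), (-2.36-0.6j)]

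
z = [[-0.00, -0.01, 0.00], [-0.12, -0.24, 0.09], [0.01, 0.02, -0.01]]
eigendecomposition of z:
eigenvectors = [[-0.04, -0.9, 0.45], [-1.00, 0.43, 0.11], [0.08, -0.02, 0.89]]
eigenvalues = [-0.25, 0.0, -0.0]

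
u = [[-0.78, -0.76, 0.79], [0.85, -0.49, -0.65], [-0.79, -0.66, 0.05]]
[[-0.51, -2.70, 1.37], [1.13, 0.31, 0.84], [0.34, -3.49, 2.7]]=u @ [[0.02, 2.65, -1.8], [-0.63, 2.21, -2.10], [-1.23, 1.32, -2.06]]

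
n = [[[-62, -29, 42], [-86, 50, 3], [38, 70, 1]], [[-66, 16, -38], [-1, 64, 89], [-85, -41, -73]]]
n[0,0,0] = -62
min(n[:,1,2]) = 3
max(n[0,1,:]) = 50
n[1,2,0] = -85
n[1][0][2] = -38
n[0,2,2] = 1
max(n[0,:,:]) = 70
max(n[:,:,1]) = 70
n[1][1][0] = -1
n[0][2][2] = 1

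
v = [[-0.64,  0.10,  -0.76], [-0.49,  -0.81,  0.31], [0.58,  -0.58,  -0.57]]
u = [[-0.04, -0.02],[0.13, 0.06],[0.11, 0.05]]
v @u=[[-0.04, -0.02], [-0.05, -0.02], [-0.16, -0.07]]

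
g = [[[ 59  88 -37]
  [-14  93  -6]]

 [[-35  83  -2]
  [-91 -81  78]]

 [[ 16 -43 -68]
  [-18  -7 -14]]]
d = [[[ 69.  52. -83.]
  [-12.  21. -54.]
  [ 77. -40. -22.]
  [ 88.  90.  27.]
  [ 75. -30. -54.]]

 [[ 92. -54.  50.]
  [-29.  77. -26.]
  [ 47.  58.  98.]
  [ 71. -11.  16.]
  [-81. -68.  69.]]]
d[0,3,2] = 27.0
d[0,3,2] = 27.0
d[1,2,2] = 98.0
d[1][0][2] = 50.0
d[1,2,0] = 47.0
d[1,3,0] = 71.0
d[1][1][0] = -29.0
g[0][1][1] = 93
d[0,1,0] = -12.0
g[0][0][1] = 88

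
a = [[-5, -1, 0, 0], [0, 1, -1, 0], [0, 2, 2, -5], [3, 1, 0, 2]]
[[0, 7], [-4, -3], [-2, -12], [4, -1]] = a @ [[0, -1], [0, -2], [4, 1], [2, 2]]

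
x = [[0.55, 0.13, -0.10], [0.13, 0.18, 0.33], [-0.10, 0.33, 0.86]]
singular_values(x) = [1.0, 0.59, 0.0]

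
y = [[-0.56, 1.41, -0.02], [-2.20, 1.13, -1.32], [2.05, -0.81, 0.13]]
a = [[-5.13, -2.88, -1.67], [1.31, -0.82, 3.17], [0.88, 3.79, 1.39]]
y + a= [[-5.69, -1.47, -1.69], [-0.89, 0.31, 1.85], [2.93, 2.98, 1.52]]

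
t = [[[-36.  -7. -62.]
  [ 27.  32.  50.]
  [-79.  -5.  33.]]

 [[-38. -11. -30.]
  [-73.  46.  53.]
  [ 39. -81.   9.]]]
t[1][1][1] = 46.0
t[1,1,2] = 53.0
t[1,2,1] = -81.0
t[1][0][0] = -38.0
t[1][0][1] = -11.0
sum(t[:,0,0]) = -74.0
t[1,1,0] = -73.0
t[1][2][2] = 9.0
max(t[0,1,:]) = 50.0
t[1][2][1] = -81.0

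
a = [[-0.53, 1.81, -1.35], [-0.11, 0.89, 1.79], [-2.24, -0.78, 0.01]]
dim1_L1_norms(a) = [3.69, 2.79, 3.03]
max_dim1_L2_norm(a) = 2.37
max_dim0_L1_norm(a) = 3.48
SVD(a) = [[-0.59, -0.70, -0.4], [0.05, 0.46, -0.89], [0.8, -0.55, -0.23]] @ diag([2.4025185577770563, 2.3829022476482105, 1.8877450722197524]) @ [[-0.62, -0.69, 0.38],[0.65, -0.18, 0.74],[0.44, -0.70, -0.56]]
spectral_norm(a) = 2.40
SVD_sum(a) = [[0.88, 0.98, -0.54], [-0.08, -0.09, 0.05], [-1.2, -1.33, 0.73]] + [[-1.09, 0.31, -1.23], [0.71, -0.2, 0.8], [-0.85, 0.24, -0.96]] + [[-0.33, 0.53, 0.42], [-0.73, 1.18, 0.94], [-0.19, 0.31, 0.24]]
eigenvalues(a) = [(-2.36+0j), (1.37+1.64j), (1.37-1.64j)]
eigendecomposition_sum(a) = [[-1.30-0.00j, 0.46-0.00j, -1.09+0.00j], [(0.53+0j), (-0.19+0j), 0.45-0.00j], [(-1.05-0j), 0.37-0.00j, -0.88+0.00j]] + [[(0.38+0.31j), 0.67-0.29j, (-0.13-0.53j)], [(-0.32+0.58j), 0.54+0.83j, (0.67-0.3j)], [-0.60-0.12j, -0.58+0.70j, 0.44+0.51j]] + [[0.38-0.31j, 0.67+0.29j, -0.13+0.53j], [-0.32-0.58j, 0.54-0.83j, 0.67+0.30j], [-0.60+0.12j, -0.58-0.70j, 0.44-0.51j]]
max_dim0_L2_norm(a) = 2.3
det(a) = -10.81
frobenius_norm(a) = 3.87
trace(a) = 0.37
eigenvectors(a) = [[(-0.74+0j), 0.08-0.47j, 0.08+0.47j],[(0.3+0j), 0.65+0.00j, (0.65-0j)],[-0.60+0.00j, (0.18+0.57j), 0.18-0.57j]]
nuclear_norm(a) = 6.67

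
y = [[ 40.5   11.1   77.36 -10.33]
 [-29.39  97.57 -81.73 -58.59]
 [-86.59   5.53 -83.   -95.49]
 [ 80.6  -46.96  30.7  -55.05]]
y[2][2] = -83.0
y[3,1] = -46.96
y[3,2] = 30.7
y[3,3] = -55.05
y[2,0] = -86.59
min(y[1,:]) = -81.73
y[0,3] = -10.33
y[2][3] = -95.49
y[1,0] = -29.39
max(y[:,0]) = 80.6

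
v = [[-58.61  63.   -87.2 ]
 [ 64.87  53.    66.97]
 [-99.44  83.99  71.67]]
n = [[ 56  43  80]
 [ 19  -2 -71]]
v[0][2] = -87.2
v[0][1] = 63.0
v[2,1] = 83.99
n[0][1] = 43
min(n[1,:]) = -71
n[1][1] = -2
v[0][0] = -58.61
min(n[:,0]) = 19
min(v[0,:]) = -87.2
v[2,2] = 71.67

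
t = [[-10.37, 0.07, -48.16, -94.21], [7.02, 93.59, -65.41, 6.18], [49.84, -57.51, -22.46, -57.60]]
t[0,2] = -48.16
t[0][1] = 0.07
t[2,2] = -22.46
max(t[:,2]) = -22.46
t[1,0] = 7.02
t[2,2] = -22.46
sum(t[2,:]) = -87.72999999999999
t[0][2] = -48.16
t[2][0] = 49.84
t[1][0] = 7.02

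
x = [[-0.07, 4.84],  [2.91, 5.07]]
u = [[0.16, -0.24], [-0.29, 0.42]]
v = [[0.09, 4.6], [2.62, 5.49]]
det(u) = -0.00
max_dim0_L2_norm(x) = 7.01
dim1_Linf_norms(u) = [0.24, 0.42]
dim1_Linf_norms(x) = [4.84, 5.07]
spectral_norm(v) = 7.47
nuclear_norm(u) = 0.59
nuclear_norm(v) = 9.02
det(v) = -11.56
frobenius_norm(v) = 7.63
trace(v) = 5.58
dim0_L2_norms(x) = [2.91, 7.01]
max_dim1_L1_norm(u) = 0.71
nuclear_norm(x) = 9.30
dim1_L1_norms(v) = [4.69, 8.11]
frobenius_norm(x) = 7.59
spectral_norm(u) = 0.59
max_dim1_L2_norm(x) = 5.85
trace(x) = 5.00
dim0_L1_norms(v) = [2.71, 10.09]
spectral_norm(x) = 7.33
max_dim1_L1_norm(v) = 8.11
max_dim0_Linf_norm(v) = 5.49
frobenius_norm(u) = 0.59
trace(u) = 0.58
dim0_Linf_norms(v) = [2.62, 5.49]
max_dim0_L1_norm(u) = 0.66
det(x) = -14.44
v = u + x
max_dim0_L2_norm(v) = 7.16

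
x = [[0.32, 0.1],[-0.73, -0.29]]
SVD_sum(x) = [[0.31, 0.12],[-0.73, -0.28]] + [[0.01, -0.02], [0.0, -0.01]]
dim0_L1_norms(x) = [1.05, 0.39]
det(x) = -0.02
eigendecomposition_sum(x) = [[0.25, 0.06], [-0.4, -0.09]] + [[0.07,0.04], [-0.33,-0.20]]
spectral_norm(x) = 0.85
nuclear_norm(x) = 0.88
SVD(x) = [[-0.39, 0.92], [0.92, 0.39]] @ diag([0.8537342212247971, 0.023192229510952646]) @ [[-0.93,-0.36], [0.36,-0.93]]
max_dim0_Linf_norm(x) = 0.73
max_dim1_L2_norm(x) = 0.79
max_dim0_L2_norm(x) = 0.8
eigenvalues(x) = [0.16, -0.13]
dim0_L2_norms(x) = [0.8, 0.31]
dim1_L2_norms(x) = [0.34, 0.79]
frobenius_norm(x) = 0.85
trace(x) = 0.03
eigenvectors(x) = [[0.52, -0.22], [-0.85, 0.98]]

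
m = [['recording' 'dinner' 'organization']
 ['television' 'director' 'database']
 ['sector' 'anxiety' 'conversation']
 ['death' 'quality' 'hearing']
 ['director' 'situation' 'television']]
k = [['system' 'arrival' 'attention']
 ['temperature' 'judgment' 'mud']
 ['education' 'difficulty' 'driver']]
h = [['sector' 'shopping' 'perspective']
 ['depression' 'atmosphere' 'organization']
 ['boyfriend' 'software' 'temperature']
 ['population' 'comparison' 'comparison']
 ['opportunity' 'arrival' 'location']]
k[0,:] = ['system', 'arrival', 'attention']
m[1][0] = 'television'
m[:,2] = ['organization', 'database', 'conversation', 'hearing', 'television']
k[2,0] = 'education'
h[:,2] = ['perspective', 'organization', 'temperature', 'comparison', 'location']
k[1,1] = 'judgment'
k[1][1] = 'judgment'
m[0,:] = ['recording', 'dinner', 'organization']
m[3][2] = 'hearing'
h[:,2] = ['perspective', 'organization', 'temperature', 'comparison', 'location']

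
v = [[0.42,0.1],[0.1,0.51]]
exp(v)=[[1.53,0.16], [0.16,1.67]]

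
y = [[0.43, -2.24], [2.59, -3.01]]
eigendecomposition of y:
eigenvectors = [[(0.49+0.48j), (0.49-0.48j)], [0.73+0.00j, 0.73-0.00j]]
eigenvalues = [(-1.29+1.69j), (-1.29-1.69j)]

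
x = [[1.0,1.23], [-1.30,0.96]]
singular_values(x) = [1.64, 1.56]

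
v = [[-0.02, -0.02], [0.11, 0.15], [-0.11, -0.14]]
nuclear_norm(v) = 0.26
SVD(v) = [[-0.11, -0.66],[0.72, -0.57],[-0.69, -0.49]] @ diag([0.2589730640453384, 0.005740391882885459]) @ [[0.61,0.8], [0.8,-0.61]]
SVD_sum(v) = [[-0.02, -0.02], [0.11, 0.15], [-0.11, -0.14]] + [[-0.0, 0.0], [-0.00, 0.00], [-0.00, 0.0]]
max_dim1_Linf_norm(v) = 0.15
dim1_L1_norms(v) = [0.04, 0.26, 0.25]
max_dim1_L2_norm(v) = 0.19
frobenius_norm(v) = 0.26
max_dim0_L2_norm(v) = 0.21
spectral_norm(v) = 0.26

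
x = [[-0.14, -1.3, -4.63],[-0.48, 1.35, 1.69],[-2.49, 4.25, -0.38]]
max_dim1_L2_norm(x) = 4.94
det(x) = 0.67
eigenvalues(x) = [4.92, -4.06, -0.03]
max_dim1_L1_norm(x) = 7.12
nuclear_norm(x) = 10.21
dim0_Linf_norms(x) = [2.49, 4.25, 4.63]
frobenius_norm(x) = 7.24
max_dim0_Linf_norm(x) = 4.63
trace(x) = 0.83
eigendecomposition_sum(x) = [[1.3, -2.94, -2.07],[-0.75, 1.69, 1.19],[-1.21, 2.74, 1.93]] + [[-1.43, 1.67, -2.57], [0.27, -0.32, 0.49], [-1.28, 1.51, -2.31]] + [[-0.01, -0.03, 0.01],[-0.01, -0.02, 0.0],[0.0, 0.01, -0.00]]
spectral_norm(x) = 5.64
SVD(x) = [[0.67, 0.65, -0.35], [-0.38, -0.1, -0.92], [-0.63, 0.75, 0.19]] @ diag([5.642627476036723, 4.541208944291492, 0.026009439870514506]) @ [[0.30, -0.72, -0.62], [-0.42, 0.49, -0.77], [0.86, 0.49, -0.16]]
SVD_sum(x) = [[1.12,-2.74,-2.36], [-0.64,1.57,1.35], [-1.06,2.59,2.23]] + [[-1.25,1.44,-2.27], [0.18,-0.21,0.33], [-1.44,1.66,-2.61]] + [[-0.01, -0.0, 0.0], [-0.02, -0.01, 0.0], [0.00, 0.0, -0.00]]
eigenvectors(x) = [[0.67,  -0.74,  -0.86], [-0.39,  0.14,  -0.49], [-0.63,  -0.66,  0.16]]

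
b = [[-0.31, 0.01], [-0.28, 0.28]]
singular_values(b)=[0.47, 0.18]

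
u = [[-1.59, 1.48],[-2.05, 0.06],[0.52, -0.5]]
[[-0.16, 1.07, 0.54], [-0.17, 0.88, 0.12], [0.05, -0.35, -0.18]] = u @ [[0.08, -0.42, -0.05],[-0.02, 0.27, 0.31]]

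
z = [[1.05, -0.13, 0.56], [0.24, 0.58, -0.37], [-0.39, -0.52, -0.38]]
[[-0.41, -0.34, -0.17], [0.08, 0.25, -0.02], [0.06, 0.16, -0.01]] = z @ [[-0.31,-0.03,-0.20], [0.20,0.1,0.10], [-0.11,-0.53,0.09]]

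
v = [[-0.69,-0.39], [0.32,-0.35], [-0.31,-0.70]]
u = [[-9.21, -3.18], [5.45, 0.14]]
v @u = [[4.23, 2.14], [-4.85, -1.07], [-0.96, 0.89]]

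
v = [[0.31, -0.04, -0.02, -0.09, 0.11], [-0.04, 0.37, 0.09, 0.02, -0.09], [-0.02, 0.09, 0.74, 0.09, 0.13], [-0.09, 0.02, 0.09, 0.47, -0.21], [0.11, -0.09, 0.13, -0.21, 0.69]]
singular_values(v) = [0.89, 0.79, 0.38, 0.28, 0.25]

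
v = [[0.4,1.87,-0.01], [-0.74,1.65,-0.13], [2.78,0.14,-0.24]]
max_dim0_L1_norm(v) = 3.92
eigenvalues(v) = [(1.12+1.15j), (1.12-1.15j), (-0.43+0j)]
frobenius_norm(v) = 3.84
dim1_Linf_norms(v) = [1.87, 1.65, 2.78]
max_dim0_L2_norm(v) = 2.9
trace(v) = 1.81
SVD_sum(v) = [[0.34, -0.01, -0.02], [-0.78, 0.02, 0.05], [2.78, -0.08, -0.19]] + [[0.05, 1.88, -0.09], [0.04, 1.63, -0.07], [0.01, 0.22, -0.01]] + [[0.01,0.0,0.1], [-0.01,-0.0,-0.11], [-0.00,-0.0,-0.04]]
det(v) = -1.11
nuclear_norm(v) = 5.56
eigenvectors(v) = [[0.39+0.31j,0.39-0.31j,(-0.07+0j)],[(-0.03+0.36j),-0.03-0.36j,0.04+0.00j],[(0.79+0j),(0.79-0j),1.00+0.00j]]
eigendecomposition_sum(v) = [[0.22+0.78j, (0.91-0.79j), (-0.02+0.08j)], [(-0.38+0.44j), 0.84+0.25j, -0.06+0.02j], [1.05+0.75j, 0.37-1.89j, (0.06+0.12j)]] + [[(0.22-0.78j), 0.91+0.79j, -0.02-0.08j], [(-0.38-0.44j), 0.84-0.25j, -0.06-0.02j], [1.05-0.75j, (0.37+1.89j), 0.06-0.12j]] + [[(-0.05+0j), 0.04-0.00j, 0.03+0.00j],[0.03-0.00j, -0.02+0.00j, (-0.01-0j)],[(0.68-0j), -0.59+0.00j, -0.36-0.00j]]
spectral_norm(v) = 2.91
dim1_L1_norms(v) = [2.28, 2.52, 3.16]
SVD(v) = [[-0.12,-0.75,-0.65], [0.27,-0.65,0.71], [-0.96,-0.09,0.28]] @ diag([2.911575888106025, 2.499795484046399, 0.152801785790743]) @ [[-1.0,0.03,0.07],[-0.03,-1.00,0.05],[-0.07,-0.04,-1.00]]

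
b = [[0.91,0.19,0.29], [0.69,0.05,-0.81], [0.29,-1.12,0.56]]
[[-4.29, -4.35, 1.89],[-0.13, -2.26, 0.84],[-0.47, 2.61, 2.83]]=b @[[-3.41, -3.80, 2.18], [-1.89, -3.65, -1.60], [-2.86, -0.67, 0.72]]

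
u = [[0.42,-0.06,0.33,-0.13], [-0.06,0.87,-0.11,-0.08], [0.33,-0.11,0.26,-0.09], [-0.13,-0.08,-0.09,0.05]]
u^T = [[0.42, -0.06, 0.33, -0.13], [-0.06, 0.87, -0.11, -0.08], [0.33, -0.11, 0.26, -0.09], [-0.13, -0.08, -0.09, 0.05]]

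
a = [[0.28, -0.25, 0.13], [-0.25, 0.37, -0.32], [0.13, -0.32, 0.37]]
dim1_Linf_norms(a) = [0.28, 0.37, 0.37]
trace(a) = 1.02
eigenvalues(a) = [0.82, 0.19, 0.01]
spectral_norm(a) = 0.82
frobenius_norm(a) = 0.85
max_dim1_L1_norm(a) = 0.94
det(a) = 0.00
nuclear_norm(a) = 1.02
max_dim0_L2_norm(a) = 0.55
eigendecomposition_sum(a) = [[0.17,-0.25,0.22],[-0.25,0.37,-0.33],[0.22,-0.33,0.29]] + [[0.11, -0.01, -0.09], [-0.01, 0.00, 0.01], [-0.09, 0.01, 0.07]] + [[0.0, 0.0, 0.00], [0.0, 0.00, 0.00], [0.0, 0.0, 0.00]]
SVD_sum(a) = [[0.17, -0.25, 0.22],[-0.25, 0.37, -0.33],[0.22, -0.33, 0.29]] + [[0.11, -0.01, -0.09], [-0.01, 0.00, 0.01], [-0.09, 0.01, 0.07]] + [[0.00, 0.00, 0.00],[0.00, 0.0, 0.00],[0.0, 0.0, 0.0]]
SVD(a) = [[-0.45, -0.78, 0.45], [0.67, 0.04, 0.74], [-0.6, 0.63, 0.50]] @ diag([0.8248202676719113, 0.18820984763006704, 0.006969884698021782]) @ [[-0.45,0.67,-0.6],[-0.78,0.04,0.63],[0.45,0.74,0.5]]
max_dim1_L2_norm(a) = 0.55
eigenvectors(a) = [[-0.45, 0.78, 0.45], [0.67, -0.04, 0.74], [-0.6, -0.63, 0.50]]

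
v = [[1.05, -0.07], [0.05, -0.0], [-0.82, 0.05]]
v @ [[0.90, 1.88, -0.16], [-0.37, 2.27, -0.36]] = [[0.97, 1.82, -0.14], [0.05, 0.09, -0.01], [-0.76, -1.43, 0.11]]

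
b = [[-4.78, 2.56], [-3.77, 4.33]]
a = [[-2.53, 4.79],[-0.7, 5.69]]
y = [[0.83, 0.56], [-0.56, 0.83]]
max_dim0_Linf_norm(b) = 4.78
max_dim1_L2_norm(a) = 5.73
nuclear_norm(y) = 2.00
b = a @ y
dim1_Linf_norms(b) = [4.78, 4.33]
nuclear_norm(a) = 9.18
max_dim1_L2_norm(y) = 1.0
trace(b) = -0.45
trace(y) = 1.66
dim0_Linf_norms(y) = [0.83, 0.83]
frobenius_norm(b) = 7.90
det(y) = 1.00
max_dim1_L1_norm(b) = 8.1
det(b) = -11.05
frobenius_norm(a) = 7.89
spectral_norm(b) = 7.77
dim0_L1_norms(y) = [1.39, 1.39]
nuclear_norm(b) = 9.19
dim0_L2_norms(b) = [6.09, 5.03]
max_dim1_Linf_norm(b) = 4.78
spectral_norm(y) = 1.00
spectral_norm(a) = 7.76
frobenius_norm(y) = 1.42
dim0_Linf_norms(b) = [4.78, 4.33]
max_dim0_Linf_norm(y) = 0.83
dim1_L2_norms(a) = [5.42, 5.73]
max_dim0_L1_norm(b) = 8.55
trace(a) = 3.16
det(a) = -11.04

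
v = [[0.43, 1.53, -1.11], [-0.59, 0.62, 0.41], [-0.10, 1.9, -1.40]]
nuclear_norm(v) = 4.29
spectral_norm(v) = 3.04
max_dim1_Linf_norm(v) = 1.9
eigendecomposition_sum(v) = [[(0.13+0.51j), (0.39-0.18j), -0.06-0.31j], [-0.29+0.35j, 0.33+0.18j, 0.18-0.20j], [-0.20+0.36j, (0.32+0.11j), 0.13-0.21j]] + [[(0.13-0.51j), 0.39+0.18j, (-0.06+0.31j)], [(-0.29-0.35j), 0.33-0.18j, 0.18+0.20j], [(-0.2-0.36j), 0.32-0.11j, 0.13+0.21j]] + [[(0.18-0j), (0.75+0j), (-0.98+0j)],[(-0.01+0j), -0.04-0.00j, 0.05-0.00j],[0.30-0.00j, (1.26+0j), (-1.65+0j)]]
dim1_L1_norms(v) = [3.07, 1.62, 3.4]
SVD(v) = [[-0.63,0.27,-0.73], [-0.08,-0.95,-0.29], [-0.77,-0.12,0.62]] @ diag([3.0386000692058177, 0.9583003908074366, 0.2950762281186315]) @ [[-0.05, -0.82, 0.58], [0.72, -0.43, -0.54], [-0.69, -0.39, -0.61]]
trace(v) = -0.35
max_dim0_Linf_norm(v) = 1.9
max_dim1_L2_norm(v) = 2.36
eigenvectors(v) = [[(0.65+0j), (0.65-0j), 0.51+0.00j], [0.33+0.46j, (0.33-0.46j), -0.02+0.00j], [0.37+0.35j, (0.37-0.35j), 0.86+0.00j]]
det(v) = -0.86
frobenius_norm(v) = 3.20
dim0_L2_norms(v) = [0.74, 2.52, 1.83]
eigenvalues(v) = [(0.58+0.48j), (0.58-0.48j), (-1.51+0j)]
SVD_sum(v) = [[0.09, 1.56, -1.1], [0.01, 0.20, -0.14], [0.11, 1.92, -1.35]] + [[0.19,-0.11,-0.14],[-0.66,0.39,0.50],[-0.09,0.05,0.07]] + [[0.15, 0.08, 0.13],[0.06, 0.03, 0.05],[-0.13, -0.07, -0.11]]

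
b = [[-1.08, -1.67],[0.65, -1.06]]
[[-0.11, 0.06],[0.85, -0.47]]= b@ [[0.69, -0.38],[-0.38, 0.21]]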